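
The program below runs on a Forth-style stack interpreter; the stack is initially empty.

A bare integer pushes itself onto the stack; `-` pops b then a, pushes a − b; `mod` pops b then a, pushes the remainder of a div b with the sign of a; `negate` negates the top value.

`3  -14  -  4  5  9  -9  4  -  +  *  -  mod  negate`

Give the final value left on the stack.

3      -> [3]
-14    -> [3, -14]
-      -> [17]
4      -> [17, 4]
5      -> [17, 4, 5]
9      -> [17, 4, 5, 9]
-9     -> [17, 4, 5, 9, -9]
4      -> [17, 4, 5, 9, -9, 4]
-      -> [17, 4, 5, 9, -13]
+      -> [17, 4, 5, -4]
*      -> [17, 4, -20]
-      -> [17, 24]
mod    -> [17]
negate -> [-17]

-17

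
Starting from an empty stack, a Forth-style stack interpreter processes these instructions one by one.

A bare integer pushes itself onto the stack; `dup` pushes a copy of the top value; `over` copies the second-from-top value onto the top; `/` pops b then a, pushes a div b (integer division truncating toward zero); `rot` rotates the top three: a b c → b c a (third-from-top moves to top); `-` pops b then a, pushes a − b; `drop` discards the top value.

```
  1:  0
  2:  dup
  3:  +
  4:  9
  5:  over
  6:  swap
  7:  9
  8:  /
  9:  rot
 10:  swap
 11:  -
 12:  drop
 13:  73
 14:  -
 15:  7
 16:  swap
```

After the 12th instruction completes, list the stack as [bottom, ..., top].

0    : 0
dup  : 0 0
+    : 0
9    : 0 9
over : 0 9 0
swap : 0 0 9
9    : 0 0 9 9
/    : 0 0 1
rot  : 0 1 0
swap : 0 0 1
-    : 0 -1
drop : 0

[0]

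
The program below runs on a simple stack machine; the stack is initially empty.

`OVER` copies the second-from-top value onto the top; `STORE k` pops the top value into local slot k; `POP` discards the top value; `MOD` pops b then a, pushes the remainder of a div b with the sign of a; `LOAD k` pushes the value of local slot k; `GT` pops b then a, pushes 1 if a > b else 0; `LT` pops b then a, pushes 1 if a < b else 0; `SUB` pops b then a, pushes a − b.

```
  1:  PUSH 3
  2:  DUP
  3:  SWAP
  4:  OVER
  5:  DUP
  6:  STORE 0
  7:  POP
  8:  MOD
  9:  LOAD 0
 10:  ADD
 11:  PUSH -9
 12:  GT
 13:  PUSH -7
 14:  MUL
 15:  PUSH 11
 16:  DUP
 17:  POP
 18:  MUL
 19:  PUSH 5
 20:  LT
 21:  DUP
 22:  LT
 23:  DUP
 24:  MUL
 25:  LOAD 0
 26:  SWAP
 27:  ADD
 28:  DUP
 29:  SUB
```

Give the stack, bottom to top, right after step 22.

[0]

PUSH 3  → [3]
DUP     → [3, 3]
SWAP    → [3, 3]
OVER    → [3, 3, 3]
DUP     → [3, 3, 3, 3]
STORE 0 → [3, 3, 3]
POP     → [3, 3]
MOD     → [0]
LOAD 0  → [0, 3]
ADD     → [3]
PUSH -9 → [3, -9]
GT      → [1]
PUSH -7 → [1, -7]
MUL     → [-7]
PUSH 11 → [-7, 11]
DUP     → [-7, 11, 11]
POP     → [-7, 11]
MUL     → [-77]
PUSH 5  → [-77, 5]
LT      → [1]
DUP     → [1, 1]
LT      → [0]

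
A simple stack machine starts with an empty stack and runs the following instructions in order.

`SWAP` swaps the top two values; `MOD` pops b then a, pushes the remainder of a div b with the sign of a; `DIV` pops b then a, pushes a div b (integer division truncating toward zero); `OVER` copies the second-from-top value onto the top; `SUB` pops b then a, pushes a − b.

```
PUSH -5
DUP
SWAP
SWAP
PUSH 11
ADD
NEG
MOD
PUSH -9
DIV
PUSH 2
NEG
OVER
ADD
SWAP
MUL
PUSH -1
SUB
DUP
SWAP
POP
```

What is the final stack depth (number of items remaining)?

1

PUSH -5  [-5]
DUP      [-5, -5]
SWAP     [-5, -5]
SWAP     [-5, -5]
PUSH 11  [-5, -5, 11]
ADD      [-5, 6]
NEG      [-5, -6]
MOD      [-5]
PUSH -9  [-5, -9]
DIV      [0]
PUSH 2   [0, 2]
NEG      [0, -2]
OVER     [0, -2, 0]
ADD      [0, -2]
SWAP     [-2, 0]
MUL      [0]
PUSH -1  [0, -1]
SUB      [1]
DUP      [1, 1]
SWAP     [1, 1]
POP      [1]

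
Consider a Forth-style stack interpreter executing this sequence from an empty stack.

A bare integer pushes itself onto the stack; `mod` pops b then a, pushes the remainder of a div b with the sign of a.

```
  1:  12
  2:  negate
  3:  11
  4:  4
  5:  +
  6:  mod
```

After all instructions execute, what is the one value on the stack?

-12

12     → 12
negate → -12
11     → -12 11
4      → -12 11 4
+      → -12 15
mod    → -12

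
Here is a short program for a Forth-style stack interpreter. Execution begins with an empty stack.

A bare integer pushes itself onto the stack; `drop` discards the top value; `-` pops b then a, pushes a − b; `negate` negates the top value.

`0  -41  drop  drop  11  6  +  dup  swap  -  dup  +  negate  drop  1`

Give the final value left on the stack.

1

0      → 0
-41    → 0 -41
drop   → 0
drop   → (empty)
11     → 11
6      → 11 6
+      → 17
dup    → 17 17
swap   → 17 17
-      → 0
dup    → 0 0
+      → 0
negate → 0
drop   → (empty)
1      → 1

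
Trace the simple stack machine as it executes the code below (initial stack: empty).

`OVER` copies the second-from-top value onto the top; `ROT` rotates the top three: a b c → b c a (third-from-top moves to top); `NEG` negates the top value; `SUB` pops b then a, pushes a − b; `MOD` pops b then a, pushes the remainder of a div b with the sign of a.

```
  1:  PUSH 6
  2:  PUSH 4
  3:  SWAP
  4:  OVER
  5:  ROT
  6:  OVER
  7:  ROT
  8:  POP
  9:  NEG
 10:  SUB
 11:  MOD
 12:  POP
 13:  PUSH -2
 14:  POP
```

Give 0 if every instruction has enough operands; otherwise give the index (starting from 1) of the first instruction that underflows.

0

PUSH 6   6
PUSH 4   6 4
SWAP     4 6
OVER     4 6 4
ROT      6 4 4
OVER     6 4 4 4
ROT      6 4 4 4
POP      6 4 4
NEG      6 4 -4
SUB      6 8
MOD      6
POP      (empty)
PUSH -2  -2
POP      (empty)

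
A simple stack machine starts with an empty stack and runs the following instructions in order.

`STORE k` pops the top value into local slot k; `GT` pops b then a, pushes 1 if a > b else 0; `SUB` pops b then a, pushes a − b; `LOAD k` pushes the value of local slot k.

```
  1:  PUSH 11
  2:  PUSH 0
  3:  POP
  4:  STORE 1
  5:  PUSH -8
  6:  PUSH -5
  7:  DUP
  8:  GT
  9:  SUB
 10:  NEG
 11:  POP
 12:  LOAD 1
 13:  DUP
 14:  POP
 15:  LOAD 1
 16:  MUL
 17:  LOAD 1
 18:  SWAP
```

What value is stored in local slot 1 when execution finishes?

11

PUSH 11  [11]
PUSH 0   [11, 0]
POP      [11]
STORE 1  []
PUSH -8  [-8]
PUSH -5  [-8, -5]
DUP      [-8, -5, -5]
GT       [-8, 0]
SUB      [-8]
NEG      [8]
POP      []
LOAD 1   [11]
DUP      [11, 11]
POP      [11]
LOAD 1   [11, 11]
MUL      [121]
LOAD 1   [121, 11]
SWAP     [11, 121]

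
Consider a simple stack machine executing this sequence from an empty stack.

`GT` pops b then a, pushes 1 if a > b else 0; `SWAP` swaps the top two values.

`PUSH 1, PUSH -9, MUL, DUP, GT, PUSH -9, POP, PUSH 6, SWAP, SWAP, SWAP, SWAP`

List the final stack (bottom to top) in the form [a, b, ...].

[0, 6]

PUSH 1  → 1
PUSH -9 → 1 -9
MUL     → -9
DUP     → -9 -9
GT      → 0
PUSH -9 → 0 -9
POP     → 0
PUSH 6  → 0 6
SWAP    → 6 0
SWAP    → 0 6
SWAP    → 6 0
SWAP    → 0 6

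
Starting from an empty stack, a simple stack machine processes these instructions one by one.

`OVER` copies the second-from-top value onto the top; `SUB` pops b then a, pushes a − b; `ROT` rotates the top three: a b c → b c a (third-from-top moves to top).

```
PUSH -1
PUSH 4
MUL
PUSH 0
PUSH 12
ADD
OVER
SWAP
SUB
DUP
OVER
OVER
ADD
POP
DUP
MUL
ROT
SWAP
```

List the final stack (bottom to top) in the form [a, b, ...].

[-16, -4, 256]

PUSH -1 → [-1]
PUSH 4  → [-1, 4]
MUL     → [-4]
PUSH 0  → [-4, 0]
PUSH 12 → [-4, 0, 12]
ADD     → [-4, 12]
OVER    → [-4, 12, -4]
SWAP    → [-4, -4, 12]
SUB     → [-4, -16]
DUP     → [-4, -16, -16]
OVER    → [-4, -16, -16, -16]
OVER    → [-4, -16, -16, -16, -16]
ADD     → [-4, -16, -16, -32]
POP     → [-4, -16, -16]
DUP     → [-4, -16, -16, -16]
MUL     → [-4, -16, 256]
ROT     → [-16, 256, -4]
SWAP    → [-16, -4, 256]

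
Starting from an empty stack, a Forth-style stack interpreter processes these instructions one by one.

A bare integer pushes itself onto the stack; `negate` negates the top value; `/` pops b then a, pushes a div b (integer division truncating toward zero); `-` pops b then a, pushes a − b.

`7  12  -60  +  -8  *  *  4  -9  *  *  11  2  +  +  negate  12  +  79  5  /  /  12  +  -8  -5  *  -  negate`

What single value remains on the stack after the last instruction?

7       [7]
12      [7, 12]
-60     [7, 12, -60]
+       [7, -48]
-8      [7, -48, -8]
*       [7, 384]
*       [2688]
4       [2688, 4]
-9      [2688, 4, -9]
*       [2688, -36]
*       [-96768]
11      [-96768, 11]
2       [-96768, 11, 2]
+       [-96768, 13]
+       [-96755]
negate  [96755]
12      [96755, 12]
+       [96767]
79      [96767, 79]
5       [96767, 79, 5]
/       [96767, 15]
/       [6451]
12      [6451, 12]
+       [6463]
-8      [6463, -8]
-5      [6463, -8, -5]
*       [6463, 40]
-       [6423]
negate  [-6423]

-6423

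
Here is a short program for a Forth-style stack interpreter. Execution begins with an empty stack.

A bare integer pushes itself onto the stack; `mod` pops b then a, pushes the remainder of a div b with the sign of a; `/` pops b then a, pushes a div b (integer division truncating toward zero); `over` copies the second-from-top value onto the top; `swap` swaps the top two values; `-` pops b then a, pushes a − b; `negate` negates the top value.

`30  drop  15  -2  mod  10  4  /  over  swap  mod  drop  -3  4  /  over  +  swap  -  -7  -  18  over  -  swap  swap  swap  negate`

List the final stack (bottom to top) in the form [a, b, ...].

30     → [30]
drop   → []
15     → [15]
-2     → [15, -2]
mod    → [1]
10     → [1, 10]
4      → [1, 10, 4]
/      → [1, 2]
over   → [1, 2, 1]
swap   → [1, 1, 2]
mod    → [1, 1]
drop   → [1]
-3     → [1, -3]
4      → [1, -3, 4]
/      → [1, 0]
over   → [1, 0, 1]
+      → [1, 1]
swap   → [1, 1]
-      → [0]
-7     → [0, -7]
-      → [7]
18     → [7, 18]
over   → [7, 18, 7]
-      → [7, 11]
swap   → [11, 7]
swap   → [7, 11]
swap   → [11, 7]
negate → [11, -7]

[11, -7]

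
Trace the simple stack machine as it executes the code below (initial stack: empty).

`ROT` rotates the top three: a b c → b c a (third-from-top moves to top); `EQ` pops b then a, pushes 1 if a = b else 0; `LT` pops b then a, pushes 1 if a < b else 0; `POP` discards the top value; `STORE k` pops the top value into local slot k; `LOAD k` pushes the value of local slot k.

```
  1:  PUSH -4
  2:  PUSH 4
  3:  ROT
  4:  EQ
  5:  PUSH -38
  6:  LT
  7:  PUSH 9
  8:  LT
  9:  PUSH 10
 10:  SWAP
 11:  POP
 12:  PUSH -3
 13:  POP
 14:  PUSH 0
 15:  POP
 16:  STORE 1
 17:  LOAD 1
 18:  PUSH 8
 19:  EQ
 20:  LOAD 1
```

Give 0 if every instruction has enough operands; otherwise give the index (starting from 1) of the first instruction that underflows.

3

PUSH -4 → [-4]
PUSH 4  → [-4, 4]
ROT  — needs 3 operands, stack has 2 → underflow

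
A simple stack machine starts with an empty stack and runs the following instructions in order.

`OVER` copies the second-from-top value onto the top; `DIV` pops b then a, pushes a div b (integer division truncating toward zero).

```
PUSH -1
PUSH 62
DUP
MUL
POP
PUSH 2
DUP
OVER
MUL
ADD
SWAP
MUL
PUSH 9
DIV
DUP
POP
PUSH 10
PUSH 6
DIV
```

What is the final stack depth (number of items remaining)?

2

PUSH -1  -1
PUSH 62  -1 62
DUP      -1 62 62
MUL      -1 3844
POP      -1
PUSH 2   -1 2
DUP      -1 2 2
OVER     -1 2 2 2
MUL      -1 2 4
ADD      -1 6
SWAP     6 -1
MUL      -6
PUSH 9   -6 9
DIV      0
DUP      0 0
POP      0
PUSH 10  0 10
PUSH 6   0 10 6
DIV      0 1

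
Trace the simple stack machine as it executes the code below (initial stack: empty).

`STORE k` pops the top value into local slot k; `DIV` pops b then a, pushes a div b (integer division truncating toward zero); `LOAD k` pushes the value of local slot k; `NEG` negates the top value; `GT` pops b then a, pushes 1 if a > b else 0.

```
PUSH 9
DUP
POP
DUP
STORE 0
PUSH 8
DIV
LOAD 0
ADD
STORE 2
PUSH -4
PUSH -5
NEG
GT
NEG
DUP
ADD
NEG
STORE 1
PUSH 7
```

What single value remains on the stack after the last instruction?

7

PUSH 9  -> [9]
DUP     -> [9, 9]
POP     -> [9]
DUP     -> [9, 9]
STORE 0 -> [9]
PUSH 8  -> [9, 8]
DIV     -> [1]
LOAD 0  -> [1, 9]
ADD     -> [10]
STORE 2 -> []
PUSH -4 -> [-4]
PUSH -5 -> [-4, -5]
NEG     -> [-4, 5]
GT      -> [0]
NEG     -> [0]
DUP     -> [0, 0]
ADD     -> [0]
NEG     -> [0]
STORE 1 -> []
PUSH 7  -> [7]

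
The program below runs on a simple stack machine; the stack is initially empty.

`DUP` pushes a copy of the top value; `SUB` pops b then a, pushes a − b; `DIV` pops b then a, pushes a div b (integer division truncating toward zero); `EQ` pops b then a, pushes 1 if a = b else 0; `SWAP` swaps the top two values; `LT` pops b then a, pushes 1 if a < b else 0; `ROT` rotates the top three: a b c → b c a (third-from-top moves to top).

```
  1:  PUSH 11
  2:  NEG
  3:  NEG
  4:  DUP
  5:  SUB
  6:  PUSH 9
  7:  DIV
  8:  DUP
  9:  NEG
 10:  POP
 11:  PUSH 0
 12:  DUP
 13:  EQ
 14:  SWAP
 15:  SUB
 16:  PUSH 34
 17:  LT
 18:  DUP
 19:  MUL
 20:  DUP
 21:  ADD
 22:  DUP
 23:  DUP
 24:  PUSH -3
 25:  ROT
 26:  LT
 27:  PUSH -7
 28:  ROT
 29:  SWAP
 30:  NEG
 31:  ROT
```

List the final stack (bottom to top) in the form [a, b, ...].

PUSH 11 -> [11]
NEG     -> [-11]
NEG     -> [11]
DUP     -> [11, 11]
SUB     -> [0]
PUSH 9  -> [0, 9]
DIV     -> [0]
DUP     -> [0, 0]
NEG     -> [0, 0]
POP     -> [0]
PUSH 0  -> [0, 0]
DUP     -> [0, 0, 0]
EQ      -> [0, 1]
SWAP    -> [1, 0]
SUB     -> [1]
PUSH 34 -> [1, 34]
LT      -> [1]
DUP     -> [1, 1]
MUL     -> [1]
DUP     -> [1, 1]
ADD     -> [2]
DUP     -> [2, 2]
DUP     -> [2, 2, 2]
PUSH -3 -> [2, 2, 2, -3]
ROT     -> [2, 2, -3, 2]
LT      -> [2, 2, 1]
PUSH -7 -> [2, 2, 1, -7]
ROT     -> [2, 1, -7, 2]
SWAP    -> [2, 1, 2, -7]
NEG     -> [2, 1, 2, 7]
ROT     -> [2, 2, 7, 1]

[2, 2, 7, 1]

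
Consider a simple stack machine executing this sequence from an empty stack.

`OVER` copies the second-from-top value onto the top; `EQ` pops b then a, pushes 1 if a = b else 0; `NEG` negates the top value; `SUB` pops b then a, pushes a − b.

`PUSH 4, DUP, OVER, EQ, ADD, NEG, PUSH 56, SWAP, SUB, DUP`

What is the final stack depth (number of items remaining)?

2

PUSH 4  : [4]
DUP     : [4, 4]
OVER    : [4, 4, 4]
EQ      : [4, 1]
ADD     : [5]
NEG     : [-5]
PUSH 56 : [-5, 56]
SWAP    : [56, -5]
SUB     : [61]
DUP     : [61, 61]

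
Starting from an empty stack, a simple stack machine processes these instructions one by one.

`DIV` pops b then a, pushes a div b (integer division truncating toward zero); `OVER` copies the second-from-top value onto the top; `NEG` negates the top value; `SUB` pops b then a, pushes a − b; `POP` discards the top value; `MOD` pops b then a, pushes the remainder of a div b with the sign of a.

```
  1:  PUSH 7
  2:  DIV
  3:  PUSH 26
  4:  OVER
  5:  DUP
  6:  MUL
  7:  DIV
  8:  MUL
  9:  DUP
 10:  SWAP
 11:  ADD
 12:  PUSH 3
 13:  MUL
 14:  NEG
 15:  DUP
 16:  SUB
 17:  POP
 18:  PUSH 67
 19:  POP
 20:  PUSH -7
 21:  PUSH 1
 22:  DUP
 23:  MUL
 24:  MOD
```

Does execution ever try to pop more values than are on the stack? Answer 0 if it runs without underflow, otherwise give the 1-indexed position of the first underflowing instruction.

PUSH 7 : [7]
DIV  — needs 2 operands, stack has 1 → underflow

2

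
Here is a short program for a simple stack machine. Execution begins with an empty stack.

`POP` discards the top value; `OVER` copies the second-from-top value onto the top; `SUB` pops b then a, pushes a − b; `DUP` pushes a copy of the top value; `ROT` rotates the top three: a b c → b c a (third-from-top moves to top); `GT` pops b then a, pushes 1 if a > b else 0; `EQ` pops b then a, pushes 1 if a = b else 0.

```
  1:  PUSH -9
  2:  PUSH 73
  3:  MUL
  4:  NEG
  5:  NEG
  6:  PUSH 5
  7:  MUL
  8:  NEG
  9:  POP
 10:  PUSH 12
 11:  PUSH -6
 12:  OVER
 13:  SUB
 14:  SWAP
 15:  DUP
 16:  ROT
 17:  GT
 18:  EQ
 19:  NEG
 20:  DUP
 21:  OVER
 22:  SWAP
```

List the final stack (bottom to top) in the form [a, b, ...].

PUSH -9  -9
PUSH 73  -9 73
MUL      -657
NEG      657
NEG      -657
PUSH 5   -657 5
MUL      -3285
NEG      3285
POP      (empty)
PUSH 12  12
PUSH -6  12 -6
OVER     12 -6 12
SUB      12 -18
SWAP     -18 12
DUP      -18 12 12
ROT      12 12 -18
GT       12 1
EQ       0
NEG      0
DUP      0 0
OVER     0 0 0
SWAP     0 0 0

[0, 0, 0]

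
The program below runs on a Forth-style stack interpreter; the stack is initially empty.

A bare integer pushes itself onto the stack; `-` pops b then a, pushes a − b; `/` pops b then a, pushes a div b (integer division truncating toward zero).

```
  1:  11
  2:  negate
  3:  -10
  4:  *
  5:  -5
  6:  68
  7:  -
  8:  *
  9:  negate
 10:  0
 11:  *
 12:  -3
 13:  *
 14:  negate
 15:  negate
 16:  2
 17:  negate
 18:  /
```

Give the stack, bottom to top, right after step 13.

[0]

11      11
negate  -11
-10     -11 -10
*       110
-5      110 -5
68      110 -5 68
-       110 -73
*       -8030
negate  8030
0       8030 0
*       0
-3      0 -3
*       0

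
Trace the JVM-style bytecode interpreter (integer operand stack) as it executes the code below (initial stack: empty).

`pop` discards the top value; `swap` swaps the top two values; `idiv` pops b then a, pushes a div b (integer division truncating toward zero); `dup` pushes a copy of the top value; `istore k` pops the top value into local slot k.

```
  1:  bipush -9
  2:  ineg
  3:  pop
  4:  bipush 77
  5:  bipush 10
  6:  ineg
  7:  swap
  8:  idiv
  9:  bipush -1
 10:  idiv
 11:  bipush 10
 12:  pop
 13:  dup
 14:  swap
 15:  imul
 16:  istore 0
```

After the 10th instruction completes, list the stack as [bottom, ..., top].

[0]

bipush -9 : [-9]
ineg      : [9]
pop       : []
bipush 77 : [77]
bipush 10 : [77, 10]
ineg      : [77, -10]
swap      : [-10, 77]
idiv      : [0]
bipush -1 : [0, -1]
idiv      : [0]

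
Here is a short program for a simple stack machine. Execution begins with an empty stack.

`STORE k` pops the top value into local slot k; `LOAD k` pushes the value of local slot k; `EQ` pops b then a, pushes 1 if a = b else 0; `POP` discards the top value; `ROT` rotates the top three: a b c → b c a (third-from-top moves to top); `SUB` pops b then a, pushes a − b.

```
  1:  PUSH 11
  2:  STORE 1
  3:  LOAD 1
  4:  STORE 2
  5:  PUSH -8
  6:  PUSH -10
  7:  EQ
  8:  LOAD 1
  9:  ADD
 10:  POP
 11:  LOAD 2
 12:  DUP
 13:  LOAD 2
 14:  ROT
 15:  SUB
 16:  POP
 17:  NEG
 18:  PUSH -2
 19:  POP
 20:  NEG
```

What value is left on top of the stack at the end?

11

PUSH 11  → 11
STORE 1  → (empty)
LOAD 1   → 11
STORE 2  → (empty)
PUSH -8  → -8
PUSH -10 → -8 -10
EQ       → 0
LOAD 1   → 0 11
ADD      → 11
POP      → (empty)
LOAD 2   → 11
DUP      → 11 11
LOAD 2   → 11 11 11
ROT      → 11 11 11
SUB      → 11 0
POP      → 11
NEG      → -11
PUSH -2  → -11 -2
POP      → -11
NEG      → 11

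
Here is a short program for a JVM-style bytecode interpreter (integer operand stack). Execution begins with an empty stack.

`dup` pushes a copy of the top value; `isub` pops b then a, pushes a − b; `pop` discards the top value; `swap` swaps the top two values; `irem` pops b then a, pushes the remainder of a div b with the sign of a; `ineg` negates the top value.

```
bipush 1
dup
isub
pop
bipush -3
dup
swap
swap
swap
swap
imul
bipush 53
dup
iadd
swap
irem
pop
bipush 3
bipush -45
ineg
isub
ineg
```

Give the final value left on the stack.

42

bipush 1   -> 1
dup        -> 1 1
isub       -> 0
pop        -> (empty)
bipush -3  -> -3
dup        -> -3 -3
swap       -> -3 -3
swap       -> -3 -3
swap       -> -3 -3
swap       -> -3 -3
imul       -> 9
bipush 53  -> 9 53
dup        -> 9 53 53
iadd       -> 9 106
swap       -> 106 9
irem       -> 7
pop        -> (empty)
bipush 3   -> 3
bipush -45 -> 3 -45
ineg       -> 3 45
isub       -> -42
ineg       -> 42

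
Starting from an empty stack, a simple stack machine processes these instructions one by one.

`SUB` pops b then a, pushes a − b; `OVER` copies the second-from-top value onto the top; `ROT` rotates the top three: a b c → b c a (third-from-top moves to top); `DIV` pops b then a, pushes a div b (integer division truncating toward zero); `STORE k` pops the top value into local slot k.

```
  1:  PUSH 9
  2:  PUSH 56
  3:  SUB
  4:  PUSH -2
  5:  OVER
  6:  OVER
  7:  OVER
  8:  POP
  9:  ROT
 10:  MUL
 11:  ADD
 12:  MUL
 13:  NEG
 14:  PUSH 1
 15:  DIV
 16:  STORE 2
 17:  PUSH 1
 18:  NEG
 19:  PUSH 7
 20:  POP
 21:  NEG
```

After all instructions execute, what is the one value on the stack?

1

PUSH 9   [9]
PUSH 56  [9, 56]
SUB      [-47]
PUSH -2  [-47, -2]
OVER     [-47, -2, -47]
OVER     [-47, -2, -47, -2]
OVER     [-47, -2, -47, -2, -47]
POP      [-47, -2, -47, -2]
ROT      [-47, -47, -2, -2]
MUL      [-47, -47, 4]
ADD      [-47, -43]
MUL      [2021]
NEG      [-2021]
PUSH 1   [-2021, 1]
DIV      [-2021]
STORE 2  []
PUSH 1   [1]
NEG      [-1]
PUSH 7   [-1, 7]
POP      [-1]
NEG      [1]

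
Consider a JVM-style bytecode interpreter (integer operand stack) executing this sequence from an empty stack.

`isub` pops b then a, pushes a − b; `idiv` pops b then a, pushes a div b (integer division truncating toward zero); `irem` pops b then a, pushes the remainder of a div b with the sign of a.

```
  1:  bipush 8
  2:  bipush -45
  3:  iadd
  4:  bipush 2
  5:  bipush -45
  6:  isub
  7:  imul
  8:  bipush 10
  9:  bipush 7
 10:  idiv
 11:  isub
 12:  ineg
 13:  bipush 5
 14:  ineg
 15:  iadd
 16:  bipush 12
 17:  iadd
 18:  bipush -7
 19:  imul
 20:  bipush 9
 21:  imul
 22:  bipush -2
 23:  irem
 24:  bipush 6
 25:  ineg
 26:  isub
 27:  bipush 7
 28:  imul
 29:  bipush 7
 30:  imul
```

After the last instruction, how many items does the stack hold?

1

bipush 8    8
bipush -45  8 -45
iadd        -37
bipush 2    -37 2
bipush -45  -37 2 -45
isub        -37 47
imul        -1739
bipush 10   -1739 10
bipush 7    -1739 10 7
idiv        -1739 1
isub        -1740
ineg        1740
bipush 5    1740 5
ineg        1740 -5
iadd        1735
bipush 12   1735 12
iadd        1747
bipush -7   1747 -7
imul        -12229
bipush 9    -12229 9
imul        -110061
bipush -2   -110061 -2
irem        -1
bipush 6    -1 6
ineg        -1 -6
isub        5
bipush 7    5 7
imul        35
bipush 7    35 7
imul        245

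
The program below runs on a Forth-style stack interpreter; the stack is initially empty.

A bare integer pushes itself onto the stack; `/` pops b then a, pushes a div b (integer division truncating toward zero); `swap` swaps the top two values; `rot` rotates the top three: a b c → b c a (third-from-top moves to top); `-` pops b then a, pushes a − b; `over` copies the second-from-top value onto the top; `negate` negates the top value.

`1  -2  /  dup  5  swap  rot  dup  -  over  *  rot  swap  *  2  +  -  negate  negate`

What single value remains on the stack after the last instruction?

-2

1      : 1
-2     : 1 -2
/      : 0
dup    : 0 0
5      : 0 0 5
swap   : 0 5 0
rot    : 5 0 0
dup    : 5 0 0 0
-      : 5 0 0
over   : 5 0 0 0
*      : 5 0 0
rot    : 0 0 5
swap   : 0 5 0
*      : 0 0
2      : 0 0 2
+      : 0 2
-      : -2
negate : 2
negate : -2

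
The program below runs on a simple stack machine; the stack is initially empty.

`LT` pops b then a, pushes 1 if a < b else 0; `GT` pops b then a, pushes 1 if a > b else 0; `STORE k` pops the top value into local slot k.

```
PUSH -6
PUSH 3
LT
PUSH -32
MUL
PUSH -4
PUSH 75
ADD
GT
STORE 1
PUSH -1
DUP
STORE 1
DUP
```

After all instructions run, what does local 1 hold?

-1

PUSH -6  -> -6
PUSH 3   -> -6 3
LT       -> 1
PUSH -32 -> 1 -32
MUL      -> -32
PUSH -4  -> -32 -4
PUSH 75  -> -32 -4 75
ADD      -> -32 71
GT       -> 0
STORE 1  -> (empty)
PUSH -1  -> -1
DUP      -> -1 -1
STORE 1  -> -1
DUP      -> -1 -1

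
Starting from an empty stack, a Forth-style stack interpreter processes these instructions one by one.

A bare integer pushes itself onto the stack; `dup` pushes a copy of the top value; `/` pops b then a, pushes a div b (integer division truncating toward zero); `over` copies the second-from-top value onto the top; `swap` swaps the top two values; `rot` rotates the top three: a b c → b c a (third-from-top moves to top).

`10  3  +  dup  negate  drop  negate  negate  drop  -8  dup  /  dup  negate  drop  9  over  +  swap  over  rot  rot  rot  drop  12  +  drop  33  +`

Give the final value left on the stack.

10     → 10
3      → 10 3
+      → 13
dup    → 13 13
negate → 13 -13
drop   → 13
negate → -13
negate → 13
drop   → (empty)
-8     → -8
dup    → -8 -8
/      → 1
dup    → 1 1
negate → 1 -1
drop   → 1
9      → 1 9
over   → 1 9 1
+      → 1 10
swap   → 10 1
over   → 10 1 10
rot    → 1 10 10
rot    → 10 10 1
rot    → 10 1 10
drop   → 10 1
12     → 10 1 12
+      → 10 13
drop   → 10
33     → 10 33
+      → 43

43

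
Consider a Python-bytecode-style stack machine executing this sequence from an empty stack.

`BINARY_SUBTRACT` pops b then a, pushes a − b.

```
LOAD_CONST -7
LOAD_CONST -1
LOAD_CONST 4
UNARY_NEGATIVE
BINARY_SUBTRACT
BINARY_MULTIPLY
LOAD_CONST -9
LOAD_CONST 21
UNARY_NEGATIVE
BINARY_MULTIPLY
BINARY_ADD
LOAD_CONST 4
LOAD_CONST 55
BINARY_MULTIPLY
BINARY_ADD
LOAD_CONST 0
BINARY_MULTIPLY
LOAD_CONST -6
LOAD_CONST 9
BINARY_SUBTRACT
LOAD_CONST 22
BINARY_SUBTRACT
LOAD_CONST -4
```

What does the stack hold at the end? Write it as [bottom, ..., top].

LOAD_CONST -7   → -7
LOAD_CONST -1   → -7 -1
LOAD_CONST 4    → -7 -1 4
UNARY_NEGATIVE  → -7 -1 -4
BINARY_SUBTRACT → -7 3
BINARY_MULTIPLY → -21
LOAD_CONST -9   → -21 -9
LOAD_CONST 21   → -21 -9 21
UNARY_NEGATIVE  → -21 -9 -21
BINARY_MULTIPLY → -21 189
BINARY_ADD      → 168
LOAD_CONST 4    → 168 4
LOAD_CONST 55   → 168 4 55
BINARY_MULTIPLY → 168 220
BINARY_ADD      → 388
LOAD_CONST 0    → 388 0
BINARY_MULTIPLY → 0
LOAD_CONST -6   → 0 -6
LOAD_CONST 9    → 0 -6 9
BINARY_SUBTRACT → 0 -15
LOAD_CONST 22   → 0 -15 22
BINARY_SUBTRACT → 0 -37
LOAD_CONST -4   → 0 -37 -4

[0, -37, -4]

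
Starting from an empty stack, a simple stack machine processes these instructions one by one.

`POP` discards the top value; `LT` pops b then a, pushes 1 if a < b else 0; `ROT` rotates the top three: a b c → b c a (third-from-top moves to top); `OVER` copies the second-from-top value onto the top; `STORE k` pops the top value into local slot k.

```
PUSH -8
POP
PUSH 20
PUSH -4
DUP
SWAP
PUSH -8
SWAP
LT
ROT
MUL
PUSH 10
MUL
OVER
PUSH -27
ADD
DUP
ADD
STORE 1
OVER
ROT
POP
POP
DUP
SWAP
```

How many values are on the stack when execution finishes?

PUSH -8  : [-8]
POP      : []
PUSH 20  : [20]
PUSH -4  : [20, -4]
DUP      : [20, -4, -4]
SWAP     : [20, -4, -4]
PUSH -8  : [20, -4, -4, -8]
SWAP     : [20, -4, -8, -4]
LT       : [20, -4, 1]
ROT      : [-4, 1, 20]
MUL      : [-4, 20]
PUSH 10  : [-4, 20, 10]
MUL      : [-4, 200]
OVER     : [-4, 200, -4]
PUSH -27 : [-4, 200, -4, -27]
ADD      : [-4, 200, -31]
DUP      : [-4, 200, -31, -31]
ADD      : [-4, 200, -62]
STORE 1  : [-4, 200]
OVER     : [-4, 200, -4]
ROT      : [200, -4, -4]
POP      : [200, -4]
POP      : [200]
DUP      : [200, 200]
SWAP     : [200, 200]

2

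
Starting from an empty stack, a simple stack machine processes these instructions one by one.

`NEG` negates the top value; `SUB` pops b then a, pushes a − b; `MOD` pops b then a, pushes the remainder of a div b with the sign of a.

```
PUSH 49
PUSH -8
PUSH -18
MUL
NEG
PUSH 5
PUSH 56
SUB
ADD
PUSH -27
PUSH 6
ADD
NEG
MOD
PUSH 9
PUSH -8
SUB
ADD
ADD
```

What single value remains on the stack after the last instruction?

60

PUSH 49   [49]
PUSH -8   [49, -8]
PUSH -18  [49, -8, -18]
MUL       [49, 144]
NEG       [49, -144]
PUSH 5    [49, -144, 5]
PUSH 56   [49, -144, 5, 56]
SUB       [49, -144, -51]
ADD       [49, -195]
PUSH -27  [49, -195, -27]
PUSH 6    [49, -195, -27, 6]
ADD       [49, -195, -21]
NEG       [49, -195, 21]
MOD       [49, -6]
PUSH 9    [49, -6, 9]
PUSH -8   [49, -6, 9, -8]
SUB       [49, -6, 17]
ADD       [49, 11]
ADD       [60]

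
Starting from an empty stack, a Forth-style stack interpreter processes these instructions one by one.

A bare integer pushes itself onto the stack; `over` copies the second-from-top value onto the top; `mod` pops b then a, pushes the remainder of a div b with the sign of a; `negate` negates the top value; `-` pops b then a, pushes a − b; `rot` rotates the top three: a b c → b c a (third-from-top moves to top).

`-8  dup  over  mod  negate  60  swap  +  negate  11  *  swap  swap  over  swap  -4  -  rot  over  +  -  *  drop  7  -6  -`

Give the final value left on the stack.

-8     -> [-8]
dup    -> [-8, -8]
over   -> [-8, -8, -8]
mod    -> [-8, 0]
negate -> [-8, 0]
60     -> [-8, 0, 60]
swap   -> [-8, 60, 0]
+      -> [-8, 60]
negate -> [-8, -60]
11     -> [-8, -60, 11]
*      -> [-8, -660]
swap   -> [-660, -8]
swap   -> [-8, -660]
over   -> [-8, -660, -8]
swap   -> [-8, -8, -660]
-4     -> [-8, -8, -660, -4]
-      -> [-8, -8, -656]
rot    -> [-8, -656, -8]
over   -> [-8, -656, -8, -656]
+      -> [-8, -656, -664]
-      -> [-8, 8]
*      -> [-64]
drop   -> []
7      -> [7]
-6     -> [7, -6]
-      -> [13]

13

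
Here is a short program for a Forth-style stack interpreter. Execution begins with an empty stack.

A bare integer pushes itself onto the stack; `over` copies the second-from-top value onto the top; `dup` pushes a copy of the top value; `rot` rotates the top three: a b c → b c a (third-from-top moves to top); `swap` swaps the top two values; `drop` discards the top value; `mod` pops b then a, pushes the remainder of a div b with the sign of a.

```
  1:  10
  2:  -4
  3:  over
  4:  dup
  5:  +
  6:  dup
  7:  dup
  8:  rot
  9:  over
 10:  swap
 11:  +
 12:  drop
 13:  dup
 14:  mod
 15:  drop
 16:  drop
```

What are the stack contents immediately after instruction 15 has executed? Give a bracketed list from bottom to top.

10    [10]
-4    [10, -4]
over  [10, -4, 10]
dup   [10, -4, 10, 10]
+     [10, -4, 20]
dup   [10, -4, 20, 20]
dup   [10, -4, 20, 20, 20]
rot   [10, -4, 20, 20, 20]
over  [10, -4, 20, 20, 20, 20]
swap  [10, -4, 20, 20, 20, 20]
+     [10, -4, 20, 20, 40]
drop  [10, -4, 20, 20]
dup   [10, -4, 20, 20, 20]
mod   [10, -4, 20, 0]
drop  [10, -4, 20]

[10, -4, 20]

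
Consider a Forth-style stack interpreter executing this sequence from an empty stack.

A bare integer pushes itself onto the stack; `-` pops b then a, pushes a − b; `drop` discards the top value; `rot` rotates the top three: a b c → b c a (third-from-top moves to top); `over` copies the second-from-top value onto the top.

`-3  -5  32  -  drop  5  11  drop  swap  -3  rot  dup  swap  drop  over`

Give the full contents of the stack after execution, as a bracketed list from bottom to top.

[-3, -3, 5, -3]

-3    [-3]
-5    [-3, -5]
32    [-3, -5, 32]
-     [-3, -37]
drop  [-3]
5     [-3, 5]
11    [-3, 5, 11]
drop  [-3, 5]
swap  [5, -3]
-3    [5, -3, -3]
rot   [-3, -3, 5]
dup   [-3, -3, 5, 5]
swap  [-3, -3, 5, 5]
drop  [-3, -3, 5]
over  [-3, -3, 5, -3]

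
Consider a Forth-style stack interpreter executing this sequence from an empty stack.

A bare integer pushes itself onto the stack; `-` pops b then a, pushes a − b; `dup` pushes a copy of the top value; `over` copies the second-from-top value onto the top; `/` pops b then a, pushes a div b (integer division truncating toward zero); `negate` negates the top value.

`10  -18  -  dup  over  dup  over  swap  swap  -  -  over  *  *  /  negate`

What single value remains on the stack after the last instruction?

0

10     -> [10]
-18    -> [10, -18]
-      -> [28]
dup    -> [28, 28]
over   -> [28, 28, 28]
dup    -> [28, 28, 28, 28]
over   -> [28, 28, 28, 28, 28]
swap   -> [28, 28, 28, 28, 28]
swap   -> [28, 28, 28, 28, 28]
-      -> [28, 28, 28, 0]
-      -> [28, 28, 28]
over   -> [28, 28, 28, 28]
*      -> [28, 28, 784]
*      -> [28, 21952]
/      -> [0]
negate -> [0]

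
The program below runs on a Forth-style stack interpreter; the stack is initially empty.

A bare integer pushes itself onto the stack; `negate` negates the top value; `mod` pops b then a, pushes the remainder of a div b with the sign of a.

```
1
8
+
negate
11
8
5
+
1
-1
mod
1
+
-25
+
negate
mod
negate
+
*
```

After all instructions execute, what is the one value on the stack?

18

1      : [1]
8      : [1, 8]
+      : [9]
negate : [-9]
11     : [-9, 11]
8      : [-9, 11, 8]
5      : [-9, 11, 8, 5]
+      : [-9, 11, 13]
1      : [-9, 11, 13, 1]
-1     : [-9, 11, 13, 1, -1]
mod    : [-9, 11, 13, 0]
1      : [-9, 11, 13, 0, 1]
+      : [-9, 11, 13, 1]
-25    : [-9, 11, 13, 1, -25]
+      : [-9, 11, 13, -24]
negate : [-9, 11, 13, 24]
mod    : [-9, 11, 13]
negate : [-9, 11, -13]
+      : [-9, -2]
*      : [18]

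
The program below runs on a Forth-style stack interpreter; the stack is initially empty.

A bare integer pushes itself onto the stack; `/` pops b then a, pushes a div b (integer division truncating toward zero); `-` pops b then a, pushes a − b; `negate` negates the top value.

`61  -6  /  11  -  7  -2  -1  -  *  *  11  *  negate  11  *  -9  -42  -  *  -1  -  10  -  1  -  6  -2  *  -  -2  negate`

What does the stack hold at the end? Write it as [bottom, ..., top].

[-586969, 2]

61     → [61]
-6     → [61, -6]
/      → [-10]
11     → [-10, 11]
-      → [-21]
7      → [-21, 7]
-2     → [-21, 7, -2]
-1     → [-21, 7, -2, -1]
-      → [-21, 7, -1]
*      → [-21, -7]
*      → [147]
11     → [147, 11]
*      → [1617]
negate → [-1617]
11     → [-1617, 11]
*      → [-17787]
-9     → [-17787, -9]
-42    → [-17787, -9, -42]
-      → [-17787, 33]
*      → [-586971]
-1     → [-586971, -1]
-      → [-586970]
10     → [-586970, 10]
-      → [-586980]
1      → [-586980, 1]
-      → [-586981]
6      → [-586981, 6]
-2     → [-586981, 6, -2]
*      → [-586981, -12]
-      → [-586969]
-2     → [-586969, -2]
negate → [-586969, 2]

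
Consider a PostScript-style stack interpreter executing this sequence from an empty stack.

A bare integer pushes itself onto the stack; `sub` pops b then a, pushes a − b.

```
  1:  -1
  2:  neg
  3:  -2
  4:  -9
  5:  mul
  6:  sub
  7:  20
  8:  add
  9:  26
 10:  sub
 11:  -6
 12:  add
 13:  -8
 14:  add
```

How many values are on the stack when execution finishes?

1

-1  → -1
neg → 1
-2  → 1 -2
-9  → 1 -2 -9
mul → 1 18
sub → -17
20  → -17 20
add → 3
26  → 3 26
sub → -23
-6  → -23 -6
add → -29
-8  → -29 -8
add → -37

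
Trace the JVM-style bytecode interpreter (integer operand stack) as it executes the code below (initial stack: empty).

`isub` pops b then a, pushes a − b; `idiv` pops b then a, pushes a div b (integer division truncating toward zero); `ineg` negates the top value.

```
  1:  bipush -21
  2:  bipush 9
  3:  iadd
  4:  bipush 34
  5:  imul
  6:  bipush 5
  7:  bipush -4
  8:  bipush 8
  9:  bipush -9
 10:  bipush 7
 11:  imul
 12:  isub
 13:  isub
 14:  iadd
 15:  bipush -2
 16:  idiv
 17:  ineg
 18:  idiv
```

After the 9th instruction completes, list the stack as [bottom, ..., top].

[-408, 5, -4, 8, -9]

bipush -21 -> -21
bipush 9   -> -21 9
iadd       -> -12
bipush 34  -> -12 34
imul       -> -408
bipush 5   -> -408 5
bipush -4  -> -408 5 -4
bipush 8   -> -408 5 -4 8
bipush -9  -> -408 5 -4 8 -9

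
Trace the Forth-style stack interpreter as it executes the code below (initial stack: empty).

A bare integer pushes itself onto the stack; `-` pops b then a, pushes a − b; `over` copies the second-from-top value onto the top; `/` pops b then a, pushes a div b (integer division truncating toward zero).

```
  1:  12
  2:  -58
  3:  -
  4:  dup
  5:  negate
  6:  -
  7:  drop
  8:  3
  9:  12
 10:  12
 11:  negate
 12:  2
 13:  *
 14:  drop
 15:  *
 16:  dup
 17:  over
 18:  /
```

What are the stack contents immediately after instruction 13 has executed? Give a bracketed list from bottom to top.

12      12
-58     12 -58
-       70
dup     70 70
negate  70 -70
-       140
drop    (empty)
3       3
12      3 12
12      3 12 12
negate  3 12 -12
2       3 12 -12 2
*       3 12 -24

[3, 12, -24]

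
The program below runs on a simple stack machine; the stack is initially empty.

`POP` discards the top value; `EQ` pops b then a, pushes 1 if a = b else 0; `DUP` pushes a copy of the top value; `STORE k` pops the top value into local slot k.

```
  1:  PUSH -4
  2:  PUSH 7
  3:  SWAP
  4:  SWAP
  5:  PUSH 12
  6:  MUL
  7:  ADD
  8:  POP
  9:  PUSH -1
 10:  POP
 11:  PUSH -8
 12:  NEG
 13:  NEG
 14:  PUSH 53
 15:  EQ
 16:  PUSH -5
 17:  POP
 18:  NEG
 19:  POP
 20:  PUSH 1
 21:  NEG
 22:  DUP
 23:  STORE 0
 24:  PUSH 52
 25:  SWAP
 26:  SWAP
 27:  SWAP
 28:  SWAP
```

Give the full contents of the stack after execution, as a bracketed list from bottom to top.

[-1, 52]

PUSH -4  [-4]
PUSH 7   [-4, 7]
SWAP     [7, -4]
SWAP     [-4, 7]
PUSH 12  [-4, 7, 12]
MUL      [-4, 84]
ADD      [80]
POP      []
PUSH -1  [-1]
POP      []
PUSH -8  [-8]
NEG      [8]
NEG      [-8]
PUSH 53  [-8, 53]
EQ       [0]
PUSH -5  [0, -5]
POP      [0]
NEG      [0]
POP      []
PUSH 1   [1]
NEG      [-1]
DUP      [-1, -1]
STORE 0  [-1]
PUSH 52  [-1, 52]
SWAP     [52, -1]
SWAP     [-1, 52]
SWAP     [52, -1]
SWAP     [-1, 52]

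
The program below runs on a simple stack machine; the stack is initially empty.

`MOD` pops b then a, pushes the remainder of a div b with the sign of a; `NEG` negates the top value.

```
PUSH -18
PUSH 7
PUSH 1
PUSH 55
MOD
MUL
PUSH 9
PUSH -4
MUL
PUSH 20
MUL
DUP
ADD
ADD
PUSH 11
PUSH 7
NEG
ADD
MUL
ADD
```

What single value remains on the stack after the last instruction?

-5750

PUSH -18 → [-18]
PUSH 7   → [-18, 7]
PUSH 1   → [-18, 7, 1]
PUSH 55  → [-18, 7, 1, 55]
MOD      → [-18, 7, 1]
MUL      → [-18, 7]
PUSH 9   → [-18, 7, 9]
PUSH -4  → [-18, 7, 9, -4]
MUL      → [-18, 7, -36]
PUSH 20  → [-18, 7, -36, 20]
MUL      → [-18, 7, -720]
DUP      → [-18, 7, -720, -720]
ADD      → [-18, 7, -1440]
ADD      → [-18, -1433]
PUSH 11  → [-18, -1433, 11]
PUSH 7   → [-18, -1433, 11, 7]
NEG      → [-18, -1433, 11, -7]
ADD      → [-18, -1433, 4]
MUL      → [-18, -5732]
ADD      → [-5750]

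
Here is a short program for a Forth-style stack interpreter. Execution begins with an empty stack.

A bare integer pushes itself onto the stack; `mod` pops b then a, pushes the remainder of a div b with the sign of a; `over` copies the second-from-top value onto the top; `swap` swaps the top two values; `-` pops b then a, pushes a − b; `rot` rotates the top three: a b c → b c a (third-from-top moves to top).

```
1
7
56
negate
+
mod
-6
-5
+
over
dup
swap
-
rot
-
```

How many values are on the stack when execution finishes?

1      -> 1
7      -> 1 7
56     -> 1 7 56
negate -> 1 7 -56
+      -> 1 -49
mod    -> 1
-6     -> 1 -6
-5     -> 1 -6 -5
+      -> 1 -11
over   -> 1 -11 1
dup    -> 1 -11 1 1
swap   -> 1 -11 1 1
-      -> 1 -11 0
rot    -> -11 0 1
-      -> -11 -1

2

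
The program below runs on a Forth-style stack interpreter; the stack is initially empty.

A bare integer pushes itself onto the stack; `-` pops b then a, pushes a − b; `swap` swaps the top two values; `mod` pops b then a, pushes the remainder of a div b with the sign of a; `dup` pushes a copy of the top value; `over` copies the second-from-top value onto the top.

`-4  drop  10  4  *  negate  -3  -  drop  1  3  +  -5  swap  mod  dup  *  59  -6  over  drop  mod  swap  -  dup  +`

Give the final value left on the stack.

8

-4      [-4]
drop    []
10      [10]
4       [10, 4]
*       [40]
negate  [-40]
-3      [-40, -3]
-       [-37]
drop    []
1       [1]
3       [1, 3]
+       [4]
-5      [4, -5]
swap    [-5, 4]
mod     [-1]
dup     [-1, -1]
*       [1]
59      [1, 59]
-6      [1, 59, -6]
over    [1, 59, -6, 59]
drop    [1, 59, -6]
mod     [1, 5]
swap    [5, 1]
-       [4]
dup     [4, 4]
+       [8]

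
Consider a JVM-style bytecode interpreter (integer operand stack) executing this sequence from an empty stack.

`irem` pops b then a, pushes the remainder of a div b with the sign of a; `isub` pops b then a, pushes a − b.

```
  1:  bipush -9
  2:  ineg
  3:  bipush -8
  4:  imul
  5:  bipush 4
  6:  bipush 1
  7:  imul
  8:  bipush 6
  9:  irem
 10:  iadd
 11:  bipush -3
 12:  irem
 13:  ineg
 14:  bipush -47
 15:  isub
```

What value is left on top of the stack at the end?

49

bipush -9   [-9]
ineg        [9]
bipush -8   [9, -8]
imul        [-72]
bipush 4    [-72, 4]
bipush 1    [-72, 4, 1]
imul        [-72, 4]
bipush 6    [-72, 4, 6]
irem        [-72, 4]
iadd        [-68]
bipush -3   [-68, -3]
irem        [-2]
ineg        [2]
bipush -47  [2, -47]
isub        [49]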